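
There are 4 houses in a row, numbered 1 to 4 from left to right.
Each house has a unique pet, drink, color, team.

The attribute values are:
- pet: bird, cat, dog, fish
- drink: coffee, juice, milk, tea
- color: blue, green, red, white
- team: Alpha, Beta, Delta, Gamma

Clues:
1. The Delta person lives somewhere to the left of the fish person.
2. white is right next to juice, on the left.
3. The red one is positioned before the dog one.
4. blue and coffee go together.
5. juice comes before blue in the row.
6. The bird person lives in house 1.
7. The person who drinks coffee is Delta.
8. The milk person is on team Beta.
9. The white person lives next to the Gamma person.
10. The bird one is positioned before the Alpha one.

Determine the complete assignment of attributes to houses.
Solution:

House | Pet | Drink | Color | Team
----------------------------------
  1   | bird | milk | white | Beta
  2   | cat | juice | red | Gamma
  3   | dog | coffee | blue | Delta
  4   | fish | tea | green | Alpha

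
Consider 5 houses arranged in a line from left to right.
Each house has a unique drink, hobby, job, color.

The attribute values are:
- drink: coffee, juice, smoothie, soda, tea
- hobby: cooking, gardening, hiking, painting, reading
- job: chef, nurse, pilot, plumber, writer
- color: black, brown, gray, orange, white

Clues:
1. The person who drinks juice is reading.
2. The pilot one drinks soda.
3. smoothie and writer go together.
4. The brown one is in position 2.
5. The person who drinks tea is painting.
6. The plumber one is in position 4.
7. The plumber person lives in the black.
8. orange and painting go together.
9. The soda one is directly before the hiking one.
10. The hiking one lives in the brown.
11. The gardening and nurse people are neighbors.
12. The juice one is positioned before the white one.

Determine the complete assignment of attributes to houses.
Solution:

House | Drink | Hobby | Job | Color
-----------------------------------
  1   | soda | gardening | pilot | gray
  2   | coffee | hiking | nurse | brown
  3   | tea | painting | chef | orange
  4   | juice | reading | plumber | black
  5   | smoothie | cooking | writer | white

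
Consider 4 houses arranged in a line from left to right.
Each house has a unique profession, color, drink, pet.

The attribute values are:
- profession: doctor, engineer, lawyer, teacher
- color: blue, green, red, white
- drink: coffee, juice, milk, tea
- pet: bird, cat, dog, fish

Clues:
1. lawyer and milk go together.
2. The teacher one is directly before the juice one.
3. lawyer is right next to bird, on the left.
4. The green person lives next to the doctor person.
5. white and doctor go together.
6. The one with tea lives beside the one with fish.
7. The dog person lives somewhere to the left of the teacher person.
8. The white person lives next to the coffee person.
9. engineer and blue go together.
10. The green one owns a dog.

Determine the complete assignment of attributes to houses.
Solution:

House | Profession | Color | Drink | Pet
----------------------------------------
  1   | lawyer | green | milk | dog
  2   | doctor | white | tea | bird
  3   | teacher | red | coffee | fish
  4   | engineer | blue | juice | cat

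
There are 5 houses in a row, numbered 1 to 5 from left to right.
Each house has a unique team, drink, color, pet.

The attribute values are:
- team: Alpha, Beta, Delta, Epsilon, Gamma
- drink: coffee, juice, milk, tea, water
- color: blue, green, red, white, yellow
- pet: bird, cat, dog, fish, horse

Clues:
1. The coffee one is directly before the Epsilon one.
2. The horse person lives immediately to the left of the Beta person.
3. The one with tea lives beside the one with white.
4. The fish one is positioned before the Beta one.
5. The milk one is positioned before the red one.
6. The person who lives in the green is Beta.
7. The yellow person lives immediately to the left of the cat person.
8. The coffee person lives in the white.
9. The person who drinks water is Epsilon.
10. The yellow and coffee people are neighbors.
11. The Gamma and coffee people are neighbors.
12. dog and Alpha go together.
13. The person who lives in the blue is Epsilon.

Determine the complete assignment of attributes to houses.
Solution:

House | Team | Drink | Color | Pet
----------------------------------
  1   | Gamma | tea | yellow | fish
  2   | Delta | coffee | white | cat
  3   | Epsilon | water | blue | horse
  4   | Beta | milk | green | bird
  5   | Alpha | juice | red | dog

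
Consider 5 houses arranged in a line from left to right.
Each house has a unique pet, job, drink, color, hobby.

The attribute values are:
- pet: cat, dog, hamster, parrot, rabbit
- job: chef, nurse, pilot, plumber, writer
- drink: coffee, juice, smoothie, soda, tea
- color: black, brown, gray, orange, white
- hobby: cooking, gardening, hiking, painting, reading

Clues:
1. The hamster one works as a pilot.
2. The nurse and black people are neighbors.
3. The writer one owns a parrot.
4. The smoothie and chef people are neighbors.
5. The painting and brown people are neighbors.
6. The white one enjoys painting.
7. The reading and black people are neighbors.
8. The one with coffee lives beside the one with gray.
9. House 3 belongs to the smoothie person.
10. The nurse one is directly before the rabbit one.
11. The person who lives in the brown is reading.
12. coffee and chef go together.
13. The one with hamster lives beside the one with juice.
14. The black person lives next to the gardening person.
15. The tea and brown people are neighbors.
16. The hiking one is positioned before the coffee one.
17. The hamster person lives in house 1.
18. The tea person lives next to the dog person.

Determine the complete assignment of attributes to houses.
Solution:

House | Pet | Job | Drink | Color | Hobby
-----------------------------------------
  1   | hamster | pilot | tea | white | painting
  2   | dog | nurse | juice | brown | reading
  3   | rabbit | plumber | smoothie | black | hiking
  4   | cat | chef | coffee | orange | gardening
  5   | parrot | writer | soda | gray | cooking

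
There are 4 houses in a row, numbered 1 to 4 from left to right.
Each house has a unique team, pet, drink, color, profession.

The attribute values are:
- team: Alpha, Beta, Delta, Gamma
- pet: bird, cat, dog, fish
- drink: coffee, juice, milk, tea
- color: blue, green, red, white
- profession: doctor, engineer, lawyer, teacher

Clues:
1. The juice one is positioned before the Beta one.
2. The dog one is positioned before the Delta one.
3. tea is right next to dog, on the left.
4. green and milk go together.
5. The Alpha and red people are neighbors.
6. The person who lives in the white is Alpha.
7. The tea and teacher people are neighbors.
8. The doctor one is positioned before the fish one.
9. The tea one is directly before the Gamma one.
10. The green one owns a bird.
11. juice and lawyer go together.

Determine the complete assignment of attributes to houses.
Solution:

House | Team | Pet | Drink | Color | Profession
-----------------------------------------------
  1   | Alpha | cat | tea | white | doctor
  2   | Gamma | dog | coffee | red | teacher
  3   | Delta | fish | juice | blue | lawyer
  4   | Beta | bird | milk | green | engineer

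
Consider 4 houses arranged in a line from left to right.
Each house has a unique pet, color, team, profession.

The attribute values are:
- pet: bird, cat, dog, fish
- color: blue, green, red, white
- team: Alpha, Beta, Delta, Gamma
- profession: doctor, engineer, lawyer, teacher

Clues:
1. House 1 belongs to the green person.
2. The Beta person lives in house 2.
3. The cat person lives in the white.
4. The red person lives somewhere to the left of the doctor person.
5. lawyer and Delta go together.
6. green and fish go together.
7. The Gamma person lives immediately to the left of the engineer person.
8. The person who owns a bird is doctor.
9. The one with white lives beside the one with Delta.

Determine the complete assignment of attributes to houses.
Solution:

House | Pet | Color | Team | Profession
---------------------------------------
  1   | fish | green | Gamma | teacher
  2   | cat | white | Beta | engineer
  3   | dog | red | Delta | lawyer
  4   | bird | blue | Alpha | doctor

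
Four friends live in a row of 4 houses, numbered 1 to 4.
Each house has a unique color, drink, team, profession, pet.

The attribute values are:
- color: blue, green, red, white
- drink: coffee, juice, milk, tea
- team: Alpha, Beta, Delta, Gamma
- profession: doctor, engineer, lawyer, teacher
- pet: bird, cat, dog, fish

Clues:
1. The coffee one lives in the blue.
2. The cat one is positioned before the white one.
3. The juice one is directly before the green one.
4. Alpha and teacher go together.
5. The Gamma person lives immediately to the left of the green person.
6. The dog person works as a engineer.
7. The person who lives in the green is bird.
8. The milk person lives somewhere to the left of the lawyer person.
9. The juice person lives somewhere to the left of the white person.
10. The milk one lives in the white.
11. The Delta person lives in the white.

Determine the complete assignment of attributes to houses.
Solution:

House | Color | Drink | Team | Profession | Pet
-----------------------------------------------
  1   | red | juice | Gamma | doctor | cat
  2   | green | tea | Alpha | teacher | bird
  3   | white | milk | Delta | engineer | dog
  4   | blue | coffee | Beta | lawyer | fish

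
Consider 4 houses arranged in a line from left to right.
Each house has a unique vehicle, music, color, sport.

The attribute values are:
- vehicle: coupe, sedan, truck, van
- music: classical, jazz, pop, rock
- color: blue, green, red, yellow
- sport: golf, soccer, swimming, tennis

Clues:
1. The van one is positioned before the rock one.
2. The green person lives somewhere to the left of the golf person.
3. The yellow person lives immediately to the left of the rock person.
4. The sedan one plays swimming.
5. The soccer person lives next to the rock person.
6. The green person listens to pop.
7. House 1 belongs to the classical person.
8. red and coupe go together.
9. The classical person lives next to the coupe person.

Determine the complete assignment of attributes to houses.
Solution:

House | Vehicle | Music | Color | Sport
---------------------------------------
  1   | van | classical | yellow | soccer
  2   | coupe | rock | red | tennis
  3   | sedan | pop | green | swimming
  4   | truck | jazz | blue | golf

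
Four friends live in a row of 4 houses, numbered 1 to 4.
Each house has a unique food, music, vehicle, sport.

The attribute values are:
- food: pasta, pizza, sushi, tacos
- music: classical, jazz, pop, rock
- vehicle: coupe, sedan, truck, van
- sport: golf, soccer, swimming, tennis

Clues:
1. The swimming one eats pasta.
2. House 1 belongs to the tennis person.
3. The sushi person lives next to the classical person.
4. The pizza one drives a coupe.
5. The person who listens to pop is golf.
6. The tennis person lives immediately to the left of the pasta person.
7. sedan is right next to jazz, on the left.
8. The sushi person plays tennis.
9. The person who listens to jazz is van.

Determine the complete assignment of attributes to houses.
Solution:

House | Food | Music | Vehicle | Sport
--------------------------------------
  1   | sushi | rock | truck | tennis
  2   | pasta | classical | sedan | swimming
  3   | tacos | jazz | van | soccer
  4   | pizza | pop | coupe | golf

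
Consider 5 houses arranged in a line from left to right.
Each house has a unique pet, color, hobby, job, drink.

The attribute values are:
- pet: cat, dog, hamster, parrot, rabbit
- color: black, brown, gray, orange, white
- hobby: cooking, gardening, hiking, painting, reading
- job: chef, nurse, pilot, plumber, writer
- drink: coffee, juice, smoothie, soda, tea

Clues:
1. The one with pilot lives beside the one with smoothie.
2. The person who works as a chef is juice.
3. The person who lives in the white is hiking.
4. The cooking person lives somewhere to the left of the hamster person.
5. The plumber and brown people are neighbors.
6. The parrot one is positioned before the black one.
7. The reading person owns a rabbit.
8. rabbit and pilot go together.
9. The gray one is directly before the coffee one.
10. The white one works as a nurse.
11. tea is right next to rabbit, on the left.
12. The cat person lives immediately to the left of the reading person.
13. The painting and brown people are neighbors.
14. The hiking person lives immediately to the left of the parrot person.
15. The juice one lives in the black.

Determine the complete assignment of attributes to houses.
Solution:

House | Pet | Color | Hobby | Job | Drink
-----------------------------------------
  1   | cat | gray | painting | plumber | tea
  2   | rabbit | brown | reading | pilot | coffee
  3   | dog | white | hiking | nurse | smoothie
  4   | parrot | orange | cooking | writer | soda
  5   | hamster | black | gardening | chef | juice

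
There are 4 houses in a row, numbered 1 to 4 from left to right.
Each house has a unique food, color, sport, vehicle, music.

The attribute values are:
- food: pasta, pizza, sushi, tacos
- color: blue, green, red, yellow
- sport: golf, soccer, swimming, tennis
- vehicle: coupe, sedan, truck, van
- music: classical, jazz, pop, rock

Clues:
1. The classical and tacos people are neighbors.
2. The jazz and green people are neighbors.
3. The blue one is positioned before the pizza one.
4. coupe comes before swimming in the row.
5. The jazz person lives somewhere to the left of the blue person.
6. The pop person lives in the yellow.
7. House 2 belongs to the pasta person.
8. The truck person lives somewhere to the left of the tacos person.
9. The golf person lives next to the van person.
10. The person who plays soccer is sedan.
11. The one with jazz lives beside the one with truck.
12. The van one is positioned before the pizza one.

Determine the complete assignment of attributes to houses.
Solution:

House | Food | Color | Sport | Vehicle | Music
----------------------------------------------
  1   | sushi | red | tennis | coupe | jazz
  2   | pasta | green | golf | truck | classical
  3   | tacos | blue | swimming | van | rock
  4   | pizza | yellow | soccer | sedan | pop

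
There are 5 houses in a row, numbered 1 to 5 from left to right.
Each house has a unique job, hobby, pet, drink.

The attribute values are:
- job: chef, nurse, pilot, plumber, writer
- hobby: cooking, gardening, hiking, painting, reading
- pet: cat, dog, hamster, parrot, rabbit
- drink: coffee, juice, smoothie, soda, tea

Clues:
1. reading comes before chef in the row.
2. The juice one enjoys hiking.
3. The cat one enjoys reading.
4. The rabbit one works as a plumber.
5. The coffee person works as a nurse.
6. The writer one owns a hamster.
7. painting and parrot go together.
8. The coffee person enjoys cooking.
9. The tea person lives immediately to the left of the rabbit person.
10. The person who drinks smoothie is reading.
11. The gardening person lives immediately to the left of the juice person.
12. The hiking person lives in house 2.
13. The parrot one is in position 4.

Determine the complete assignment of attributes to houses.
Solution:

House | Job | Hobby | Pet | Drink
---------------------------------
  1   | writer | gardening | hamster | tea
  2   | plumber | hiking | rabbit | juice
  3   | pilot | reading | cat | smoothie
  4   | chef | painting | parrot | soda
  5   | nurse | cooking | dog | coffee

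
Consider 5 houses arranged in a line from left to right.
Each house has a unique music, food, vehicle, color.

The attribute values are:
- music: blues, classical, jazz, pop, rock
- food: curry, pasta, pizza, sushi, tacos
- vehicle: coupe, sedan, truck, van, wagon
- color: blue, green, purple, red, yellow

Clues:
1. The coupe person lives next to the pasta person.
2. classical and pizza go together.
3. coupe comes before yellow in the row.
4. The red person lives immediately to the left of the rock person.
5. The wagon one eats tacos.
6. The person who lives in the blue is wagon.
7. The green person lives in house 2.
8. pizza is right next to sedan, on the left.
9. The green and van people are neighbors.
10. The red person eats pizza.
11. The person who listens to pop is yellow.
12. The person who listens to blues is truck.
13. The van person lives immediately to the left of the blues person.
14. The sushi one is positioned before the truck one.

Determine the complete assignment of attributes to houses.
Solution:

House | Music | Food | Vehicle | Color
--------------------------------------
  1   | classical | pizza | coupe | red
  2   | rock | pasta | sedan | green
  3   | pop | sushi | van | yellow
  4   | blues | curry | truck | purple
  5   | jazz | tacos | wagon | blue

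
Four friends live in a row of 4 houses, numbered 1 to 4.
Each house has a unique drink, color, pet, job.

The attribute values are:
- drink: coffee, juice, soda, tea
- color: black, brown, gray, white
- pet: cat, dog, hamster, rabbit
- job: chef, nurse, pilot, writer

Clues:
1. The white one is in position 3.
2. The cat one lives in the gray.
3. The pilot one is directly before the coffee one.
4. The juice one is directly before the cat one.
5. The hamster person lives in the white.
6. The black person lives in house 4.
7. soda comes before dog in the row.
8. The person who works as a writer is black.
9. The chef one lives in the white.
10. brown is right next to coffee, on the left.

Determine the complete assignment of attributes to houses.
Solution:

House | Drink | Color | Pet | Job
---------------------------------
  1   | juice | brown | rabbit | pilot
  2   | coffee | gray | cat | nurse
  3   | soda | white | hamster | chef
  4   | tea | black | dog | writer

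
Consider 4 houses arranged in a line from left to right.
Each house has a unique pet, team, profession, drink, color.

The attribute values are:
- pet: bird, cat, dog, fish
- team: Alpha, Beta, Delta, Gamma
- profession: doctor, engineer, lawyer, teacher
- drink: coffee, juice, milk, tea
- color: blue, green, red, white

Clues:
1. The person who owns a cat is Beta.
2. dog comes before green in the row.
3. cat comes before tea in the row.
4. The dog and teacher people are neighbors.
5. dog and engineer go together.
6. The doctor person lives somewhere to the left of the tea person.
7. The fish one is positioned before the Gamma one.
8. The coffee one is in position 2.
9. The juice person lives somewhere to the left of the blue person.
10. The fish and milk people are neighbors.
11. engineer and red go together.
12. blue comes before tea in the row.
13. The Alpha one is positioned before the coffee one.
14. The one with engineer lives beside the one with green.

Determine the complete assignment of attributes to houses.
Solution:

House | Pet | Team | Profession | Drink | Color
-----------------------------------------------
  1   | dog | Alpha | engineer | juice | red
  2   | fish | Delta | teacher | coffee | green
  3   | cat | Beta | doctor | milk | blue
  4   | bird | Gamma | lawyer | tea | white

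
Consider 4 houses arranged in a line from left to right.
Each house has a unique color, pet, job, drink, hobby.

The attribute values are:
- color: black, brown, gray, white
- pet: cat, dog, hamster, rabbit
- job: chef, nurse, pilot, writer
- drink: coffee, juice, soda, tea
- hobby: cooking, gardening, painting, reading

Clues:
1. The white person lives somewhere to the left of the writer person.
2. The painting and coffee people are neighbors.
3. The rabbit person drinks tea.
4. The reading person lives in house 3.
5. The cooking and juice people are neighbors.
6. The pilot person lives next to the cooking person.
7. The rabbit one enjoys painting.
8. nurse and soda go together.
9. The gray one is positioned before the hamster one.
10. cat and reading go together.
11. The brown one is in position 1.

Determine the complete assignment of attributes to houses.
Solution:

House | Color | Pet | Job | Drink | Hobby
-----------------------------------------
  1   | brown | rabbit | pilot | tea | painting
  2   | white | dog | chef | coffee | cooking
  3   | gray | cat | writer | juice | reading
  4   | black | hamster | nurse | soda | gardening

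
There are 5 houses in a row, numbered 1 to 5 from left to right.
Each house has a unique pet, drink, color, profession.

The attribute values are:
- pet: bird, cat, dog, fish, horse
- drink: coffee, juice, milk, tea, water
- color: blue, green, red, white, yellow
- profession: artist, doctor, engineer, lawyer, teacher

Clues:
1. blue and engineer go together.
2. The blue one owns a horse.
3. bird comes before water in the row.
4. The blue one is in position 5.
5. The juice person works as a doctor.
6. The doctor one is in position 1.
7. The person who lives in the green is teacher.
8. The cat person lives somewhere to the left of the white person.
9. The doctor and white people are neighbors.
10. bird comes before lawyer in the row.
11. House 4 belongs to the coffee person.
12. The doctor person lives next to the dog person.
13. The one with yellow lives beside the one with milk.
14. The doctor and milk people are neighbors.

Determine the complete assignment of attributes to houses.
Solution:

House | Pet | Drink | Color | Profession
----------------------------------------
  1   | cat | juice | yellow | doctor
  2   | dog | milk | white | artist
  3   | bird | tea | green | teacher
  4   | fish | coffee | red | lawyer
  5   | horse | water | blue | engineer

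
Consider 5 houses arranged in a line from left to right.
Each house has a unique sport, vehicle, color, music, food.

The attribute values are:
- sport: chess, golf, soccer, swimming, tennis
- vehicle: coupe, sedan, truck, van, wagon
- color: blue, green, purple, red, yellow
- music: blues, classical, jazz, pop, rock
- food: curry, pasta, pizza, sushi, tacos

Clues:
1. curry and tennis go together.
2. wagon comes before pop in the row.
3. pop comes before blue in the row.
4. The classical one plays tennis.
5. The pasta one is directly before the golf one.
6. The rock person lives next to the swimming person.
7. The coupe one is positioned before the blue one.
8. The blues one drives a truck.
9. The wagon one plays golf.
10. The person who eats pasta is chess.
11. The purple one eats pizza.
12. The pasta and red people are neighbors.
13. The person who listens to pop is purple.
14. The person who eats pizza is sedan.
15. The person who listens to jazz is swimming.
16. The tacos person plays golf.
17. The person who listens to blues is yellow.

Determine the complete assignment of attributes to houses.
Solution:

House | Sport | Vehicle | Color | Music | Food
----------------------------------------------
  1   | chess | truck | yellow | blues | pasta
  2   | golf | wagon | red | rock | tacos
  3   | swimming | coupe | green | jazz | sushi
  4   | soccer | sedan | purple | pop | pizza
  5   | tennis | van | blue | classical | curry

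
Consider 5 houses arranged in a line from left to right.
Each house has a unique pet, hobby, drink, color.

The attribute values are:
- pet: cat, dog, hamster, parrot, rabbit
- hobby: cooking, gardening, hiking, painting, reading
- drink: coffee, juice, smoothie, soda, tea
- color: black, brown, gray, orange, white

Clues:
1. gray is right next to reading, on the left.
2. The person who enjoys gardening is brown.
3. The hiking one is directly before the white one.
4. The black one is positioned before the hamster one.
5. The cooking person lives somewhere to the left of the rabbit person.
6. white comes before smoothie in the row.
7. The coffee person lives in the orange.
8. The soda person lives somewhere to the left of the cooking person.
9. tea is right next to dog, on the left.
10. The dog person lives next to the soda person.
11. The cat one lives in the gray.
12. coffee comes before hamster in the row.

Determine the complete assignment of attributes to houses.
Solution:

House | Pet | Hobby | Drink | Color
-----------------------------------
  1   | cat | painting | tea | gray
  2   | dog | reading | coffee | orange
  3   | parrot | hiking | soda | black
  4   | hamster | cooking | juice | white
  5   | rabbit | gardening | smoothie | brown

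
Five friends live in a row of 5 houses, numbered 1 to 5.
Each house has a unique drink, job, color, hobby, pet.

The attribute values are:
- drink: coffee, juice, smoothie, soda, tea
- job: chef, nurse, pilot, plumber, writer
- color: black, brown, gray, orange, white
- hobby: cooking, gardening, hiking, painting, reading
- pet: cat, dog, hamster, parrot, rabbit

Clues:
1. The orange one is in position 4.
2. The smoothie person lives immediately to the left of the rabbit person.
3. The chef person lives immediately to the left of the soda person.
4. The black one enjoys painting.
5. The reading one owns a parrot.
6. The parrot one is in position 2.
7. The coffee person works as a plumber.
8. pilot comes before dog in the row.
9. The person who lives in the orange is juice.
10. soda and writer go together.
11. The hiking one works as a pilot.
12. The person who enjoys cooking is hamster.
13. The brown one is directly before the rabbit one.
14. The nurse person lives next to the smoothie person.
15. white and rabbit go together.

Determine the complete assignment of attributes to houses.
Solution:

House | Drink | Job | Color | Hobby | Pet
-----------------------------------------
  1   | tea | nurse | gray | cooking | hamster
  2   | smoothie | chef | brown | reading | parrot
  3   | soda | writer | white | gardening | rabbit
  4   | juice | pilot | orange | hiking | cat
  5   | coffee | plumber | black | painting | dog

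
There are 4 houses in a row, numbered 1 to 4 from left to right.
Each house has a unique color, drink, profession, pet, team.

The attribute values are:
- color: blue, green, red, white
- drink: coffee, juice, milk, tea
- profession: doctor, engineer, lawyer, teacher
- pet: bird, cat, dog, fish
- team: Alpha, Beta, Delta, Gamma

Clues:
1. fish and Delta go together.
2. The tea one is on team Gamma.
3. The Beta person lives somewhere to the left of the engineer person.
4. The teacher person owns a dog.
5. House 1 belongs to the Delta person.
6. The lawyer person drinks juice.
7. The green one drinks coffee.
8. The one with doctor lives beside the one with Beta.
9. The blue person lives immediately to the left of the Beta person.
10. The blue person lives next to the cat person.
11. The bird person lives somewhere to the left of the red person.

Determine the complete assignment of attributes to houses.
Solution:

House | Color | Drink | Profession | Pet | Team
-----------------------------------------------
  1   | blue | milk | doctor | fish | Delta
  2   | white | juice | lawyer | cat | Beta
  3   | green | coffee | engineer | bird | Alpha
  4   | red | tea | teacher | dog | Gamma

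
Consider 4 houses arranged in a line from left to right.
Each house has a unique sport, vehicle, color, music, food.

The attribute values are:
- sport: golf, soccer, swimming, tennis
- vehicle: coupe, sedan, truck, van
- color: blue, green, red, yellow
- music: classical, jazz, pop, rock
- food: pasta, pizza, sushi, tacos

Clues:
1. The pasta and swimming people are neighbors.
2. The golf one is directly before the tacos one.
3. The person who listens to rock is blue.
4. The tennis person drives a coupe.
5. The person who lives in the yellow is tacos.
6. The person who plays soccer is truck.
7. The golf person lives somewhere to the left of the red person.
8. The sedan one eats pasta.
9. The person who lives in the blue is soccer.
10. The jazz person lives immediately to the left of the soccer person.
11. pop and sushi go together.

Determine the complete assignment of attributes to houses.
Solution:

House | Sport | Vehicle | Color | Music | Food
----------------------------------------------
  1   | golf | sedan | green | classical | pasta
  2   | swimming | van | yellow | jazz | tacos
  3   | soccer | truck | blue | rock | pizza
  4   | tennis | coupe | red | pop | sushi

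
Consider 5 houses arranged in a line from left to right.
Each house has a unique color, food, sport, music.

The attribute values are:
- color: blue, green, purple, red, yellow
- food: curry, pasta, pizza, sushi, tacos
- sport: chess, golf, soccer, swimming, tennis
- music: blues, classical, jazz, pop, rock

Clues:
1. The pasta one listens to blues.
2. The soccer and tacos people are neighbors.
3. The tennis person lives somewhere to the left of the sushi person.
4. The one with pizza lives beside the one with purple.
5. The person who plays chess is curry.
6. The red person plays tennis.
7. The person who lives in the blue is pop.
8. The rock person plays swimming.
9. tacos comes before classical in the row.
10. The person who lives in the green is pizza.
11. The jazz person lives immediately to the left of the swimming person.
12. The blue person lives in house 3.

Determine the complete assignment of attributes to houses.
Solution:

House | Color | Food | Sport | Music
------------------------------------
  1   | green | pizza | soccer | jazz
  2   | purple | tacos | swimming | rock
  3   | blue | curry | chess | pop
  4   | red | pasta | tennis | blues
  5   | yellow | sushi | golf | classical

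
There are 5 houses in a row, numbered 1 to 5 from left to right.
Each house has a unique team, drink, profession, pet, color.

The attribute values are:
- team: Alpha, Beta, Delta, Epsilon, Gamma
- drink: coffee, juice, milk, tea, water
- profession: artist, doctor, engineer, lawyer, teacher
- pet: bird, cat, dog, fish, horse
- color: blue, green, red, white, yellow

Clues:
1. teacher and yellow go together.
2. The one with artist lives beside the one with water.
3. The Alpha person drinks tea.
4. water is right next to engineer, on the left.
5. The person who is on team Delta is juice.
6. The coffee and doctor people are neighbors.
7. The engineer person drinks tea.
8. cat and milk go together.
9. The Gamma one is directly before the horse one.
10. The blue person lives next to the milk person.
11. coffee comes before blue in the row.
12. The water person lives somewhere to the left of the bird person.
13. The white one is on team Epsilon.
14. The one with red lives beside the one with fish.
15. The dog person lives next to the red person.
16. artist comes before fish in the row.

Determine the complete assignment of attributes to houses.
Solution:

House | Team | Drink | Profession | Pet | Color
-----------------------------------------------
  1   | Gamma | coffee | artist | dog | green
  2   | Beta | water | doctor | horse | red
  3   | Alpha | tea | engineer | fish | blue
  4   | Epsilon | milk | lawyer | cat | white
  5   | Delta | juice | teacher | bird | yellow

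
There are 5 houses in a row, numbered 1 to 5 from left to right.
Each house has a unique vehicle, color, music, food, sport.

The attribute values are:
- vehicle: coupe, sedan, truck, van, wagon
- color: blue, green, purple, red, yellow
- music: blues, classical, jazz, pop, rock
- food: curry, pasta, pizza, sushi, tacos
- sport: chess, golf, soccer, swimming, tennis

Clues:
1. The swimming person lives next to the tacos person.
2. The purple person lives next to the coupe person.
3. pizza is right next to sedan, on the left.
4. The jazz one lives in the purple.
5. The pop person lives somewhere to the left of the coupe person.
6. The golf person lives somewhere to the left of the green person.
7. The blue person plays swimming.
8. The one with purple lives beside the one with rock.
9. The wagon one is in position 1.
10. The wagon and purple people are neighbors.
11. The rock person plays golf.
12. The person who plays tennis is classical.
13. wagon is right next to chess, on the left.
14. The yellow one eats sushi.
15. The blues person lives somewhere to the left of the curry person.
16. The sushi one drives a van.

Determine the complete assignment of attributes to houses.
Solution:

House | Vehicle | Color | Music | Food | Sport
----------------------------------------------
  1   | wagon | blue | pop | pizza | swimming
  2   | sedan | purple | jazz | tacos | chess
  3   | coupe | red | rock | pasta | golf
  4   | van | yellow | blues | sushi | soccer
  5   | truck | green | classical | curry | tennis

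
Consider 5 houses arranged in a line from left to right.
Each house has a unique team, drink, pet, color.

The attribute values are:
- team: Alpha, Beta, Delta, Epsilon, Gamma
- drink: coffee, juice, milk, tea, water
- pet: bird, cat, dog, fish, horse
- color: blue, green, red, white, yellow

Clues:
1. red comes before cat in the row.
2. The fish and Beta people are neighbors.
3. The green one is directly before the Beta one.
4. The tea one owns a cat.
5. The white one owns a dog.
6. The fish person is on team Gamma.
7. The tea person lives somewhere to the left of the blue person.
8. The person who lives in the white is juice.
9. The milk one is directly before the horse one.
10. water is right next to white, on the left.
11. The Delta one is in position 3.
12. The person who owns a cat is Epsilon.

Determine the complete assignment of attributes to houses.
Solution:

House | Team | Drink | Pet | Color
----------------------------------
  1   | Gamma | milk | fish | green
  2   | Beta | water | horse | red
  3   | Delta | juice | dog | white
  4   | Epsilon | tea | cat | yellow
  5   | Alpha | coffee | bird | blue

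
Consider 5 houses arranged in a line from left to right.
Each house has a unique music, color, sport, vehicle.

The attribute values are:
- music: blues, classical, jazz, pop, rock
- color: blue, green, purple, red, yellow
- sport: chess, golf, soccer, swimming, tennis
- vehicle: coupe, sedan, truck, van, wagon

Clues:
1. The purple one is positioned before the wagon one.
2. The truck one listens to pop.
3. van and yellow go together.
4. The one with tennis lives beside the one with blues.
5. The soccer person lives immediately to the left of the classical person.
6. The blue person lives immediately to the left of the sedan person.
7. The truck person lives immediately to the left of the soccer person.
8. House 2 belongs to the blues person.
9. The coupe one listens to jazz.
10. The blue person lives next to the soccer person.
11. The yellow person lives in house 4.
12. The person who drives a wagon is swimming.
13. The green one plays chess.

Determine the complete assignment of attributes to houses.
Solution:

House | Music | Color | Sport | Vehicle
---------------------------------------
  1   | pop | blue | tennis | truck
  2   | blues | purple | soccer | sedan
  3   | classical | red | swimming | wagon
  4   | rock | yellow | golf | van
  5   | jazz | green | chess | coupe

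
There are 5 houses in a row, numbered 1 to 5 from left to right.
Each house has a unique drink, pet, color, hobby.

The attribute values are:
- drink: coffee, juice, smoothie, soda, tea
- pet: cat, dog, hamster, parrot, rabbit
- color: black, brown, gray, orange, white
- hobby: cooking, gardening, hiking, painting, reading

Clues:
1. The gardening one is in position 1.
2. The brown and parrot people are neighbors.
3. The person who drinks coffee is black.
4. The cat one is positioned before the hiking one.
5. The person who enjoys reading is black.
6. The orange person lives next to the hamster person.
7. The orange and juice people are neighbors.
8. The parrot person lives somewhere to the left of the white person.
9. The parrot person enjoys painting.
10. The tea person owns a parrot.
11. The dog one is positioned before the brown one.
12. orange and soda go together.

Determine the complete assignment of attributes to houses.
Solution:

House | Drink | Pet | Color | Hobby
-----------------------------------
  1   | soda | dog | orange | gardening
  2   | juice | hamster | brown | cooking
  3   | tea | parrot | gray | painting
  4   | coffee | cat | black | reading
  5   | smoothie | rabbit | white | hiking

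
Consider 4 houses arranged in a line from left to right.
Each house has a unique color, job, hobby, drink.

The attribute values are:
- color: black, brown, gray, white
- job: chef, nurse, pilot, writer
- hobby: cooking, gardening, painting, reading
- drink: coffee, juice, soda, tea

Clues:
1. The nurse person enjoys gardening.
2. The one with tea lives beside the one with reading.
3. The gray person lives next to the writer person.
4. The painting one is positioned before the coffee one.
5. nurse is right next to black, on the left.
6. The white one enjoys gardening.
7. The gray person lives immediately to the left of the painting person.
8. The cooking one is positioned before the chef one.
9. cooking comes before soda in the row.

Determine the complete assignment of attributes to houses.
Solution:

House | Color | Job | Hobby | Drink
-----------------------------------
  1   | gray | pilot | cooking | juice
  2   | brown | writer | painting | soda
  3   | white | nurse | gardening | tea
  4   | black | chef | reading | coffee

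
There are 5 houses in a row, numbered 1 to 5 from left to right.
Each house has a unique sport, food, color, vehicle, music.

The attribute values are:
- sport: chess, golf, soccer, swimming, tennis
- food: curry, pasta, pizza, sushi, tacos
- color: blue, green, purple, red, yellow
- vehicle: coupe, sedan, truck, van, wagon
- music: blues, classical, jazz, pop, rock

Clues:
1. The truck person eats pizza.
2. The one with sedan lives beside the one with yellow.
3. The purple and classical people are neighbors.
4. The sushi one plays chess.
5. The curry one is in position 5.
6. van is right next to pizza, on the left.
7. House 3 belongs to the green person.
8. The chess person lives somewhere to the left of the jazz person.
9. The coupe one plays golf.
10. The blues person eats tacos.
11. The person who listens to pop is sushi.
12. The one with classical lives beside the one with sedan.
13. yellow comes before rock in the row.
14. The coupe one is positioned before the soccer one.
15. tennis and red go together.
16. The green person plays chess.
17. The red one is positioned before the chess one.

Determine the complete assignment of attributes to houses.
Solution:

House | Sport | Food | Color | Vehicle | Music
----------------------------------------------
  1   | swimming | tacos | purple | van | blues
  2   | tennis | pizza | red | truck | classical
  3   | chess | sushi | green | sedan | pop
  4   | golf | pasta | yellow | coupe | jazz
  5   | soccer | curry | blue | wagon | rock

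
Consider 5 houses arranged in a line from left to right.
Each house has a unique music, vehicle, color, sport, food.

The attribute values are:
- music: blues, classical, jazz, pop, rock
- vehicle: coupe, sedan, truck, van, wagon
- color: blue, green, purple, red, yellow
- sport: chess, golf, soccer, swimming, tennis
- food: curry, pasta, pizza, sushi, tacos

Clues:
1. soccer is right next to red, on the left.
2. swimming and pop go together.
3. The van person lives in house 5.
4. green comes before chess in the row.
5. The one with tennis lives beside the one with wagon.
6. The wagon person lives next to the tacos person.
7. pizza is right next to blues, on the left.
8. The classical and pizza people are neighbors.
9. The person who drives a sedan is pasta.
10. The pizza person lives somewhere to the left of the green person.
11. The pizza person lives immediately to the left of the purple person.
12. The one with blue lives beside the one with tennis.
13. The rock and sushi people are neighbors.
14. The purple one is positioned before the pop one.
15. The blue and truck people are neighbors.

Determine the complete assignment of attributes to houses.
Solution:

House | Music | Vehicle | Color | Sport | Food
----------------------------------------------
  1   | classical | sedan | blue | soccer | pasta
  2   | rock | truck | red | tennis | pizza
  3   | blues | wagon | purple | golf | sushi
  4   | pop | coupe | green | swimming | tacos
  5   | jazz | van | yellow | chess | curry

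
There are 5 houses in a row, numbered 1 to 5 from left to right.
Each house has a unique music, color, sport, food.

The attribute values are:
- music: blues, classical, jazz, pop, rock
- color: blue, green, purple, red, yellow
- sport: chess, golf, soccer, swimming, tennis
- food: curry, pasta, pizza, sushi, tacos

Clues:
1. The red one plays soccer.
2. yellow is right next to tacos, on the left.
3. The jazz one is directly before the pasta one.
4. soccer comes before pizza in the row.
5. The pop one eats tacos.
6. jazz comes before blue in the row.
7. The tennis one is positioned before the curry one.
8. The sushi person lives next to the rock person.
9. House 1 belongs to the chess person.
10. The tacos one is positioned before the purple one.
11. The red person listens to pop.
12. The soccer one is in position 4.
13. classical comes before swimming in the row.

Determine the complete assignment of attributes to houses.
Solution:

House | Music | Color | Sport | Food
------------------------------------
  1   | jazz | green | chess | sushi
  2   | rock | blue | tennis | pasta
  3   | classical | yellow | golf | curry
  4   | pop | red | soccer | tacos
  5   | blues | purple | swimming | pizza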